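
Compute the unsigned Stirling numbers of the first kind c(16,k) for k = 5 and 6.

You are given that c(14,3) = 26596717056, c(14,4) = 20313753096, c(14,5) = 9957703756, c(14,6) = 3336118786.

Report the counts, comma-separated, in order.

r15: T_15,4=14×20313753096+26596717056=310989260400; T_15,5=14×9957703756+20313753096=159721605680; T_15,6=14×3336118786+9957703756=56663366760
r16: T_16,5=15×159721605680+310989260400=2706813345600; T_16,6=15×56663366760+159721605680=1009672107080
Read c(16,5) = 2706813345600, c(16,6) = 1009672107080.

2706813345600, 1009672107080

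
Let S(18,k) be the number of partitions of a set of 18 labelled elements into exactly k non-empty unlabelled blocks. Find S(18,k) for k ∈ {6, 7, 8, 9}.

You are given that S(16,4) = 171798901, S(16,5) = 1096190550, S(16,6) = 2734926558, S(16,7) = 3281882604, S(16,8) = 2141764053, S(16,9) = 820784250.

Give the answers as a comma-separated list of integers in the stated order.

row 17: T[17][5]=5·1096190550+171798901=5652751651  T[17][6]=6·2734926558+1096190550=17505749898  T[17][7]=7·3281882604+2734926558=25708104786  T[17][8]=8·2141764053+3281882604=20415995028  T[17][9]=9·820784250+2141764053=9528822303
row 18: T[18][6]=6·17505749898+5652751651=110687251039  T[18][7]=7·25708104786+17505749898=197462483400  T[18][8]=8·20415995028+25708104786=189036065010  T[18][9]=9·9528822303+20415995028=106175395755
Read S(18,6) = 110687251039, S(18,7) = 197462483400, S(18,8) = 189036065010, S(18,9) = 106175395755.

110687251039, 197462483400, 189036065010, 106175395755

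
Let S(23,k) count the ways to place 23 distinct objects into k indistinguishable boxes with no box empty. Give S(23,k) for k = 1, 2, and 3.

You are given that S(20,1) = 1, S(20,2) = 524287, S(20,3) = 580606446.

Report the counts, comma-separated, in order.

r21: T_21,1=1×1+0=1; T_21,2=2×524287+1=1048575; T_21,3=3×580606446+524287=1742343625
r22: T_22,1=1×1+0=1; T_22,2=2×1048575+1=2097151; T_22,3=3×1742343625+1048575=5228079450
r23: T_23,1=1×1+0=1; T_23,2=2×2097151+1=4194303; T_23,3=3×5228079450+2097151=15686335501
Read S(23,1) = 1, S(23,2) = 4194303, S(23,3) = 15686335501.

1, 4194303, 15686335501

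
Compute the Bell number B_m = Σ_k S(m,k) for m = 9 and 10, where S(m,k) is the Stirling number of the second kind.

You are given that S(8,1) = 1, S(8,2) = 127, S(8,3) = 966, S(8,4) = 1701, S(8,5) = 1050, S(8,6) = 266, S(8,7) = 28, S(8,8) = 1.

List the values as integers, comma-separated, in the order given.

21147, 115975

row 9: T[9][1]=1·1+0=1  T[9][2]=2·127+1=255  T[9][3]=3·966+127=3025  T[9][4]=4·1701+966=7770  T[9][5]=5·1050+1701=6951  T[9][6]=6·266+1050=2646  T[9][7]=7·28+266=462  T[9][8]=8·1+28=36  T[9][9]=9·0+1=1
row 10: T[10][1]=1·1+0=1  T[10][2]=2·255+1=511  T[10][3]=3·3025+255=9330  T[10][4]=4·7770+3025=34105  T[10][5]=5·6951+7770=42525  T[10][6]=6·2646+6951=22827  T[10][7]=7·462+2646=5880  T[10][8]=8·36+462=750  T[10][9]=9·1+36=45  T[10][10]=10·0+1=1
B_9 = ΣS(9,k) = 1+255+3025+7770+6951+2646+462+36+1 = 21147
B_10 = ΣS(10,k) = 1+511+9330+34105+42525+22827+5880+750+45+1 = 115975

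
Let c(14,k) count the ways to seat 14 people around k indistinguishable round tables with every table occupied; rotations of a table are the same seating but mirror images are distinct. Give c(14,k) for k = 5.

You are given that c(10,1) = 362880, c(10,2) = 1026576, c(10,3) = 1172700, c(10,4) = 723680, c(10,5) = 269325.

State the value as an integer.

[11] T[11,2]:10*1026576+362880=10628640 · T[11,3]:10*1172700+1026576=12753576 · T[11,4]:10*723680+1172700=8409500 · T[11,5]:10*269325+723680=3416930
[12] T[12,3]:11*12753576+10628640=150917976 · T[12,4]:11*8409500+12753576=105258076 · T[12,5]:11*3416930+8409500=45995730
[13] T[13,4]:12*105258076+150917976=1414014888 · T[13,5]:12*45995730+105258076=657206836
[14] T[14,5]:13*657206836+1414014888=9957703756
Read c(14,5) = 9957703756.

9957703756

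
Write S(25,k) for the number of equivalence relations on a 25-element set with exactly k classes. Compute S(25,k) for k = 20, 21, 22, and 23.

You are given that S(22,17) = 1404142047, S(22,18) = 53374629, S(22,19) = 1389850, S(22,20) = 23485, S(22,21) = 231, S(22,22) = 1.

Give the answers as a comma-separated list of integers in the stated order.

6220194750, 168519505, 3200450, 40250

row 23: T[23][18]=18·53374629+1404142047=2364885369  T[23][19]=19·1389850+53374629=79781779  T[23][20]=20·23485+1389850=1859550  T[23][21]=21·231+23485=28336  T[23][22]=22·1+231=253  T[23][23]=23·0+1=1
row 24: T[24][19]=19·79781779+2364885369=3880739170  T[24][20]=20·1859550+79781779=116972779  T[24][21]=21·28336+1859550=2454606  T[24][22]=22·253+28336=33902  T[24][23]=23·1+253=276
row 25: T[25][20]=20·116972779+3880739170=6220194750  T[25][21]=21·2454606+116972779=168519505  T[25][22]=22·33902+2454606=3200450  T[25][23]=23·276+33902=40250
Read S(25,20) = 6220194750, S(25,21) = 168519505, S(25,22) = 3200450, S(25,23) = 40250.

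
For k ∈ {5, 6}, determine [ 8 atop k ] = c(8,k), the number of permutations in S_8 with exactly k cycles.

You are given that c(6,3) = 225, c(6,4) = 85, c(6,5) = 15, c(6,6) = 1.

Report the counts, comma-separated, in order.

1960, 322

r7: T_7,4=6×85+225=735; T_7,5=6×15+85=175; T_7,6=6×1+15=21
r8: T_8,5=7×175+735=1960; T_8,6=7×21+175=322
Read c(8,5) = 1960, c(8,6) = 322.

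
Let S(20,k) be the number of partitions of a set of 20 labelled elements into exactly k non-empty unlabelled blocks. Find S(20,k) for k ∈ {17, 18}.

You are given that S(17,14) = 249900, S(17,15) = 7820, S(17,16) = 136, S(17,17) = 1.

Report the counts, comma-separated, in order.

@18  (18,15):7820·15+249900→367200, (18,16):136·16+7820→9996, (18,17):1·17+136→153, (18,18):0·18+1→1
@19  (19,16):9996·16+367200→527136, (19,17):153·17+9996→12597, (19,18):1·18+153→171
@20  (20,17):12597·17+527136→741285, (20,18):171·18+12597→15675
Read S(20,17) = 741285, S(20,18) = 15675.

741285, 15675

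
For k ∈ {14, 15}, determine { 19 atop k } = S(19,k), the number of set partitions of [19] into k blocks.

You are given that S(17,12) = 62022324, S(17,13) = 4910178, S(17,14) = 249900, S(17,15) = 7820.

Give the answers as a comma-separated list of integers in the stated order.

[18] T[18,13]:13*4910178+62022324=125854638 · T[18,14]:14*249900+4910178=8408778 · T[18,15]:15*7820+249900=367200
[19] T[19,14]:14*8408778+125854638=243577530 · T[19,15]:15*367200+8408778=13916778
Read S(19,14) = 243577530, S(19,15) = 13916778.

243577530, 13916778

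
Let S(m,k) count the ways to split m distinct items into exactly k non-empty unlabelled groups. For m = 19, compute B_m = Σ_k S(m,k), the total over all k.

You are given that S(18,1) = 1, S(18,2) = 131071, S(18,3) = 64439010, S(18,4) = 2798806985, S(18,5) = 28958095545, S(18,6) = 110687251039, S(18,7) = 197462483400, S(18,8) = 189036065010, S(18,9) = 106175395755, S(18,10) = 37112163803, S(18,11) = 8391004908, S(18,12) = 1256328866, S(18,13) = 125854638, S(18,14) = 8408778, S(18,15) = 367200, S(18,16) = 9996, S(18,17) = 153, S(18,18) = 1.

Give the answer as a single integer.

r19: T_19,1=1×1+0=1; T_19,2=2×131071+1=262143; T_19,3=3×64439010+131071=193448101; T_19,4=4×2798806985+64439010=11259666950; T_19,5=5×28958095545+2798806985=147589284710; T_19,6=6×110687251039+28958095545=693081601779; T_19,7=7×197462483400+110687251039=1492924634839; T_19,8=8×189036065010+197462483400=1709751003480; T_19,9=9×106175395755+189036065010=1144614626805; T_19,10=10×37112163803+106175395755=477297033785; T_19,11=11×8391004908+37112163803=129413217791; T_19,12=12×1256328866+8391004908=23466951300; T_19,13=13×125854638+1256328866=2892439160; T_19,14=14×8408778+125854638=243577530; T_19,15=15×367200+8408778=13916778; T_19,16=16×9996+367200=527136; T_19,17=17×153+9996=12597; T_19,18=18×1+153=171; T_19,19=19×0+1=1
B_19 = ΣS(19,k) = 1+262143+193448101+11259666950+147589284710+693081601779+1492924634839+1709751003480+1144614626805+477297033785+129413217791+23466951300+2892439160+243577530+13916778+527136+12597+171+1 = 5832742205057

5832742205057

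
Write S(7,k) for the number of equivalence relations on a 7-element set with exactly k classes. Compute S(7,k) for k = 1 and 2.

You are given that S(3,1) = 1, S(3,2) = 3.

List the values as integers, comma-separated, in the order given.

1, 63

row 4: T[4][1]=1·1+0=1  T[4][2]=2·3+1=7
row 5: T[5][1]=1·1+0=1  T[5][2]=2·7+1=15
row 6: T[6][1]=1·1+0=1  T[6][2]=2·15+1=31
row 7: T[7][1]=1·1+0=1  T[7][2]=2·31+1=63
Read S(7,1) = 1, S(7,2) = 63.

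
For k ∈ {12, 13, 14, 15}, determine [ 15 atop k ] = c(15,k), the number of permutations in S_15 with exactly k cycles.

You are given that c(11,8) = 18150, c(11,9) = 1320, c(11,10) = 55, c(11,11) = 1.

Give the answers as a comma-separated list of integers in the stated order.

row 12: T[12][9]=11·1320+18150=32670  T[12][10]=11·55+1320=1925  T[12][11]=11·1+55=66  T[12][12]=11·0+1=1
row 13: T[13][10]=12·1925+32670=55770  T[13][11]=12·66+1925=2717  T[13][12]=12·1+66=78  T[13][13]=12·0+1=1
row 14: T[14][11]=13·2717+55770=91091  T[14][12]=13·78+2717=3731  T[14][13]=13·1+78=91  T[14][14]=13·0+1=1
row 15: T[15][12]=14·3731+91091=143325  T[15][13]=14·91+3731=5005  T[15][14]=14·1+91=105  T[15][15]=14·0+1=1
Read c(15,12) = 143325, c(15,13) = 5005, c(15,14) = 105, c(15,15) = 1.

143325, 5005, 105, 1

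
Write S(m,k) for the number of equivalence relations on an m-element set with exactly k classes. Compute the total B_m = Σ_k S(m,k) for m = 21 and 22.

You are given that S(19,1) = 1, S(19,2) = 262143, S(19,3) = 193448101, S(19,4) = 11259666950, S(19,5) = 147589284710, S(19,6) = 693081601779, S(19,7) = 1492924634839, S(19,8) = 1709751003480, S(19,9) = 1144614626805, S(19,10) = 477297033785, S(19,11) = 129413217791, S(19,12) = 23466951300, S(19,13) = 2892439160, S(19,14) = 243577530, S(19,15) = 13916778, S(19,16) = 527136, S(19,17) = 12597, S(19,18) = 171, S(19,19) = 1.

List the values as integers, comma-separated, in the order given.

474869816156751, 4506715738447323

i=20: T(20,1)=0+1·1=1 | T(20,2)=1+2·262143=524287 | T(20,3)=262143+3·193448101=580606446 | T(20,4)=193448101+4·11259666950=45232115901 | T(20,5)=11259666950+5·147589284710=749206090500 | T(20,6)=147589284710+6·693081601779=4306078895384 | T(20,7)=693081601779+7·1492924634839=11143554045652 | T(20,8)=1492924634839+8·1709751003480=15170932662679 | T(20,9)=1709751003480+9·1144614626805=12011282644725 | T(20,10)=1144614626805+10·477297033785=5917584964655 | T(20,11)=477297033785+11·129413217791=1900842429486 | T(20,12)=129413217791+12·23466951300=411016633391 | T(20,13)=23466951300+13·2892439160=61068660380 | T(20,14)=2892439160+14·243577530=6302524580 | T(20,15)=243577530+15·13916778=452329200 | T(20,16)=13916778+16·527136=22350954 | T(20,17)=527136+17·12597=741285 | T(20,18)=12597+18·171=15675 | T(20,19)=171+19·1=190 | T(20,20)=1+20·0=1
i=21: T(21,1)=0+1·1=1 | T(21,2)=1+2·524287=1048575 | T(21,3)=524287+3·580606446=1742343625 | T(21,4)=580606446+4·45232115901=181509070050 | T(21,5)=45232115901+5·749206090500=3791262568401 | T(21,6)=749206090500+6·4306078895384=26585679462804 | T(21,7)=4306078895384+7·11143554045652=82310957214948 | T(21,8)=11143554045652+8·15170932662679=132511015347084 | T(21,9)=15170932662679+9·12011282644725=123272476465204 | T(21,10)=12011282644725+10·5917584964655=71187132291275 | T(21,11)=5917584964655+11·1900842429486=26826851689001 | T(21,12)=1900842429486+12·411016633391=6833042030178 | T(21,13)=411016633391+13·61068660380=1204909218331 | T(21,14)=61068660380+14·6302524580=149304004500 | T(21,15)=6302524580+15·452329200=13087462580 | T(21,16)=452329200+16·22350954=809944464 | T(21,17)=22350954+17·741285=34952799 | T(21,18)=741285+18·15675=1023435 | T(21,19)=15675+19·190=19285 | T(21,20)=190+20·1=210 | T(21,21)=1+21·0=1
i=22: T(22,1)=0+1·1=1 | T(22,2)=1+2·1048575=2097151 | T(22,3)=1048575+3·1742343625=5228079450 | T(22,4)=1742343625+4·181509070050=727778623825 | T(22,5)=181509070050+5·3791262568401=19137821912055 | T(22,6)=3791262568401+6·26585679462804=163305339345225 | T(22,7)=26585679462804+7·82310957214948=602762379967440 | T(22,8)=82310957214948+8·132511015347084=1142399079991620 | T(22,9)=132511015347084+9·123272476465204=1241963303533920 | T(22,10)=123272476465204+10·71187132291275=835143799377954 | T(22,11)=71187132291275+11·26826851689001=366282500870286 | T(22,12)=26826851689001+12·6833042030178=108823356051137 | T(22,13)=6833042030178+13·1204909218331=22496861868481 | T(22,14)=1204909218331+14·149304004500=3295165281331 | T(22,15)=149304004500+15·13087462580=345615943200 | T(22,16)=13087462580+16·809944464=26046574004 | T(22,17)=809944464+17·34952799=1404142047 | T(22,18)=34952799+18·1023435=53374629 | T(22,19)=1023435+19·19285=1389850 | T(22,20)=19285+20·210=23485 | T(22,21)=210+21·1=231 | T(22,22)=1+22·0=1
B_21 = ΣS(21,k) = 1+1048575+1742343625+181509070050+3791262568401+26585679462804+82310957214948+132511015347084+123272476465204+71187132291275+26826851689001+6833042030178+1204909218331+149304004500+13087462580+809944464+34952799+1023435+19285+210+1 = 474869816156751
B_22 = ΣS(22,k) = 1+2097151+5228079450+727778623825+19137821912055+163305339345225+602762379967440+1142399079991620+1241963303533920+835143799377954+366282500870286+108823356051137+22496861868481+3295165281331+345615943200+26046574004+1404142047+53374629+1389850+23485+231+1 = 4506715738447323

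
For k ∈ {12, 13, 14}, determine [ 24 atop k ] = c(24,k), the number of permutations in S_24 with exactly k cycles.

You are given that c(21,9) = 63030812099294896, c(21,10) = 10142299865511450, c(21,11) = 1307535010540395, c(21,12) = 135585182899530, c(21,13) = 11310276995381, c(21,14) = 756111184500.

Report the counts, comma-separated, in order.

[22] T[22,10]:21*10142299865511450+63030812099294896=276019109275035346 · T[22,11]:21*1307535010540395+10142299865511450=37600535086859745 · T[22,12]:21*135585182899530+1307535010540395=4154823851430525 · T[22,13]:21*11310276995381+135585182899530=373100999802531 · T[22,14]:21*756111184500+11310276995381=27188611869881
[23] T[23,11]:22*37600535086859745+276019109275035346=1103230881185949736 · T[23,12]:22*4154823851430525+37600535086859745=129006659818331295 · T[23,13]:22*373100999802531+4154823851430525=12363045847086207 · T[23,14]:22*27188611869881+373100999802531=971250460939913
[24] T[24,12]:23*129006659818331295+1103230881185949736=4070384057007569521 · T[24,13]:23*12363045847086207+129006659818331295=413356714301314056 · T[24,14]:23*971250460939913+12363045847086207=34701806448704206
Read c(24,12) = 4070384057007569521, c(24,13) = 413356714301314056, c(24,14) = 34701806448704206.

4070384057007569521, 413356714301314056, 34701806448704206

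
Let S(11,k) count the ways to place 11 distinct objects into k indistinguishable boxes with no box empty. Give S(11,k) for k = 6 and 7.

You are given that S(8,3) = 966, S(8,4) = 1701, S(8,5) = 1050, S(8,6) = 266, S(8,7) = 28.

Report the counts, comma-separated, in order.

179487, 63987

[9] T[9,4]:4*1701+966=7770 · T[9,5]:5*1050+1701=6951 · T[9,6]:6*266+1050=2646 · T[9,7]:7*28+266=462
[10] T[10,5]:5*6951+7770=42525 · T[10,6]:6*2646+6951=22827 · T[10,7]:7*462+2646=5880
[11] T[11,6]:6*22827+42525=179487 · T[11,7]:7*5880+22827=63987
Read S(11,6) = 179487, S(11,7) = 63987.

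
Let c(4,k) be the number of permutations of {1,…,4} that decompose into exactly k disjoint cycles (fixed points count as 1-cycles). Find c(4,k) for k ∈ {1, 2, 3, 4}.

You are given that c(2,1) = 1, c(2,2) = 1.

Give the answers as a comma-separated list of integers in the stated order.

@3  (3,1):1·2+0→2, (3,2):1·2+1→3, (3,3):0·2+1→1
@4  (4,1):2·3+0→6, (4,2):3·3+2→11, (4,3):1·3+3→6, (4,4):0·3+1→1
Read c(4,1) = 6, c(4,2) = 11, c(4,3) = 6, c(4,4) = 1.

6, 11, 6, 1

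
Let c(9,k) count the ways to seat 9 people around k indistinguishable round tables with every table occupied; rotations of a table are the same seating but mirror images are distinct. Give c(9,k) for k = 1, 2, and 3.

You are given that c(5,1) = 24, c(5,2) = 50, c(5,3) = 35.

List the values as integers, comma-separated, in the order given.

i=6: T(6,1)=0+5·24=120 | T(6,2)=24+5·50=274 | T(6,3)=50+5·35=225
i=7: T(7,1)=0+6·120=720 | T(7,2)=120+6·274=1764 | T(7,3)=274+6·225=1624
i=8: T(8,1)=0+7·720=5040 | T(8,2)=720+7·1764=13068 | T(8,3)=1764+7·1624=13132
i=9: T(9,1)=0+8·5040=40320 | T(9,2)=5040+8·13068=109584 | T(9,3)=13068+8·13132=118124
Read c(9,1) = 40320, c(9,2) = 109584, c(9,3) = 118124.

40320, 109584, 118124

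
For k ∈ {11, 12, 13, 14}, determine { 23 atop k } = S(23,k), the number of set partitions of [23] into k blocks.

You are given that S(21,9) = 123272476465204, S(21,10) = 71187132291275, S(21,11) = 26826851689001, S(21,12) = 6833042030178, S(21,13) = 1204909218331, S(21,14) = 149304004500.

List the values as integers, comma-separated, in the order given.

4864251308951100, 1672162773483930, 401282560341390, 68629175807115

r22: T_22,10=10×71187132291275+123272476465204=835143799377954; T_22,11=11×26826851689001+71187132291275=366282500870286; T_22,12=12×6833042030178+26826851689001=108823356051137; T_22,13=13×1204909218331+6833042030178=22496861868481; T_22,14=14×149304004500+1204909218331=3295165281331
r23: T_23,11=11×366282500870286+835143799377954=4864251308951100; T_23,12=12×108823356051137+366282500870286=1672162773483930; T_23,13=13×22496861868481+108823356051137=401282560341390; T_23,14=14×3295165281331+22496861868481=68629175807115
Read S(23,11) = 4864251308951100, S(23,12) = 1672162773483930, S(23,13) = 401282560341390, S(23,14) = 68629175807115.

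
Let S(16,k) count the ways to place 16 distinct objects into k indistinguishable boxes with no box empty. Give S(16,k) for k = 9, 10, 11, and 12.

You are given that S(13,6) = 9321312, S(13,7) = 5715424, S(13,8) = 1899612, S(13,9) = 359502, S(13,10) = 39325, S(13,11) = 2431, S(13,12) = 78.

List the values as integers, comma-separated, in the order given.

i=14: T(14,7)=9321312+7·5715424=49329280 | T(14,8)=5715424+8·1899612=20912320 | T(14,9)=1899612+9·359502=5135130 | T(14,10)=359502+10·39325=752752 | T(14,11)=39325+11·2431=66066 | T(14,12)=2431+12·78=3367
i=15: T(15,8)=49329280+8·20912320=216627840 | T(15,9)=20912320+9·5135130=67128490 | T(15,10)=5135130+10·752752=12662650 | T(15,11)=752752+11·66066=1479478 | T(15,12)=66066+12·3367=106470
i=16: T(16,9)=216627840+9·67128490=820784250 | T(16,10)=67128490+10·12662650=193754990 | T(16,11)=12662650+11·1479478=28936908 | T(16,12)=1479478+12·106470=2757118
Read S(16,9) = 820784250, S(16,10) = 193754990, S(16,11) = 28936908, S(16,12) = 2757118.

820784250, 193754990, 28936908, 2757118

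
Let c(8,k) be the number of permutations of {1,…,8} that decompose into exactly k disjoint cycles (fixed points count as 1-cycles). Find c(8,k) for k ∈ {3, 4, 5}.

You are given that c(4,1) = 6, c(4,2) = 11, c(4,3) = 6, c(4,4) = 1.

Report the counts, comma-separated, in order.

13132, 6769, 1960

row 5: T[5][1]=4·6+0=24  T[5][2]=4·11+6=50  T[5][3]=4·6+11=35  T[5][4]=4·1+6=10  T[5][5]=4·0+1=1
row 6: T[6][1]=5·24+0=120  T[6][2]=5·50+24=274  T[6][3]=5·35+50=225  T[6][4]=5·10+35=85  T[6][5]=5·1+10=15
row 7: T[7][2]=6·274+120=1764  T[7][3]=6·225+274=1624  T[7][4]=6·85+225=735  T[7][5]=6·15+85=175
row 8: T[8][3]=7·1624+1764=13132  T[8][4]=7·735+1624=6769  T[8][5]=7·175+735=1960
Read c(8,3) = 13132, c(8,4) = 6769, c(8,5) = 1960.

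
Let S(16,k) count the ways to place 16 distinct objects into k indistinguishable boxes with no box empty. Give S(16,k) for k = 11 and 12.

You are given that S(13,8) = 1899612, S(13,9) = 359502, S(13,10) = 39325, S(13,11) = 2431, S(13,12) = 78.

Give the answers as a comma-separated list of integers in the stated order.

row 14: T[14][9]=9·359502+1899612=5135130  T[14][10]=10·39325+359502=752752  T[14][11]=11·2431+39325=66066  T[14][12]=12·78+2431=3367
row 15: T[15][10]=10·752752+5135130=12662650  T[15][11]=11·66066+752752=1479478  T[15][12]=12·3367+66066=106470
row 16: T[16][11]=11·1479478+12662650=28936908  T[16][12]=12·106470+1479478=2757118
Read S(16,11) = 28936908, S(16,12) = 2757118.

28936908, 2757118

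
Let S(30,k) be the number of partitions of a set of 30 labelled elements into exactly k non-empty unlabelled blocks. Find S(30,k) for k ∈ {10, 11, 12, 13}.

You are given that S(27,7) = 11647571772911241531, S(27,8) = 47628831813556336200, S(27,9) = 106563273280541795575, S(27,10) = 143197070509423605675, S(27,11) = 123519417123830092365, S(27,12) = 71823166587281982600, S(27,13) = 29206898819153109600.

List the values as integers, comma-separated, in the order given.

i=28: T(28,8)=11647571772911241531+8·47628831813556336200=392678226281361931131 | T(28,9)=47628831813556336200+9·106563273280541795575=1006698291338432496375 | T(28,10)=106563273280541795575+10·143197070509423605675=1538533978374777852325 | T(28,11)=143197070509423605675+11·123519417123830092365=1501910658871554621690 | T(28,12)=123519417123830092365+12·71823166587281982600=985397416171213883565 | T(28,13)=71823166587281982600+13·29206898819153109600=451512851236272407400
i=29: T(29,9)=392678226281361931131+9·1006698291338432496375=9452962848327254398506 | T(29,10)=1006698291338432496375+10·1538533978374777852325=16392038075086211019625 | T(29,11)=1538533978374777852325+11·1501910658871554621690=18059551225961878690915 | T(29,12)=1501910658871554621690+12·985397416171213883565=13326679652926121224470 | T(29,13)=985397416171213883565+13·451512851236272407400=6855064482242755179765
i=30: T(30,10)=9452962848327254398506+10·16392038075086211019625=173373343599189364594756 | T(30,11)=16392038075086211019625+11·18059551225961878690915=215047101560666876619690 | T(30,12)=18059551225961878690915+12·13326679652926121224470=177979707061075333384555 | T(30,13)=13326679652926121224470+13·6855064482242755179765=102442517922081938561415
Read S(30,10) = 173373343599189364594756, S(30,11) = 215047101560666876619690, S(30,12) = 177979707061075333384555, S(30,13) = 102442517922081938561415.

173373343599189364594756, 215047101560666876619690, 177979707061075333384555, 102442517922081938561415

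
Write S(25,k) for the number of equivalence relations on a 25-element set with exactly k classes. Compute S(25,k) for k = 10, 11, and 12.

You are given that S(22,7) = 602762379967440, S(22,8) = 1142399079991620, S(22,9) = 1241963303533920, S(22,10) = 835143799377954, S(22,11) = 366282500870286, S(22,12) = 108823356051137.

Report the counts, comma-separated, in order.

row 23: T[23][8]=8·1142399079991620+602762379967440=9741955019900400  T[23][9]=9·1241963303533920+1142399079991620=12320068811796900  T[23][10]=10·835143799377954+1241963303533920=9593401297313460  T[23][11]=11·366282500870286+835143799377954=4864251308951100  T[23][12]=12·108823356051137+366282500870286=1672162773483930
row 24: T[24][9]=9·12320068811796900+9741955019900400=120622574326072500  T[24][10]=10·9593401297313460+12320068811796900=108254081784931500  T[24][11]=11·4864251308951100+9593401297313460=63100165695775560  T[24][12]=12·1672162773483930+4864251308951100=24930204590758260
row 25: T[25][10]=10·108254081784931500+120622574326072500=1203163392175387500  T[25][11]=11·63100165695775560+108254081784931500=802355904438462660  T[25][12]=12·24930204590758260+63100165695775560=362262620784874680
Read S(25,10) = 1203163392175387500, S(25,11) = 802355904438462660, S(25,12) = 362262620784874680.

1203163392175387500, 802355904438462660, 362262620784874680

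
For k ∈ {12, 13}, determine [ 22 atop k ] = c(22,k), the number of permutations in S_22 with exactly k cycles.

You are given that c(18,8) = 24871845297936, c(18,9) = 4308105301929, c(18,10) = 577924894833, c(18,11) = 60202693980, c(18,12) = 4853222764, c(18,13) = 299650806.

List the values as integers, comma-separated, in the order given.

4154823851430525, 373100999802531

row 19: T[19][9]=18·4308105301929+24871845297936=102417740732658  T[19][10]=18·577924894833+4308105301929=14710753408923  T[19][11]=18·60202693980+577924894833=1661573386473  T[19][12]=18·4853222764+60202693980=147560703732  T[19][13]=18·299650806+4853222764=10246937272
row 20: T[20][10]=19·14710753408923+102417740732658=381922055502195  T[20][11]=19·1661573386473+14710753408923=46280647751910  T[20][12]=19·147560703732+1661573386473=4465226757381  T[20][13]=19·10246937272+147560703732=342252511900
row 21: T[21][11]=20·46280647751910+381922055502195=1307535010540395  T[21][12]=20·4465226757381+46280647751910=135585182899530  T[21][13]=20·342252511900+4465226757381=11310276995381
row 22: T[22][12]=21·135585182899530+1307535010540395=4154823851430525  T[22][13]=21·11310276995381+135585182899530=373100999802531
Read c(22,12) = 4154823851430525, c(22,13) = 373100999802531.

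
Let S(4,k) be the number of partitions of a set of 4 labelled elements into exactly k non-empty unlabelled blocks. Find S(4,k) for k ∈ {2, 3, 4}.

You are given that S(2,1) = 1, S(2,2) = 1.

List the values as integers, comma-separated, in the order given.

[3] T[3,1]:1*1+0=1 · T[3,2]:2*1+1=3 · T[3,3]:3*0+1=1
[4] T[4,2]:2*3+1=7 · T[4,3]:3*1+3=6 · T[4,4]:4*0+1=1
Read S(4,2) = 7, S(4,3) = 6, S(4,4) = 1.

7, 6, 1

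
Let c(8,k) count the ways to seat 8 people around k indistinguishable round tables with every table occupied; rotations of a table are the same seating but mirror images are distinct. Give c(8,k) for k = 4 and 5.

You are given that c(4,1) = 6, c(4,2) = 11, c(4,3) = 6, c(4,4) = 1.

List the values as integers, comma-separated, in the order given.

r5: T_5,1=4×6+0=24; T_5,2=4×11+6=50; T_5,3=4×6+11=35; T_5,4=4×1+6=10; T_5,5=4×0+1=1
r6: T_6,2=5×50+24=274; T_6,3=5×35+50=225; T_6,4=5×10+35=85; T_6,5=5×1+10=15
r7: T_7,3=6×225+274=1624; T_7,4=6×85+225=735; T_7,5=6×15+85=175
r8: T_8,4=7×735+1624=6769; T_8,5=7×175+735=1960
Read c(8,4) = 6769, c(8,5) = 1960.

6769, 1960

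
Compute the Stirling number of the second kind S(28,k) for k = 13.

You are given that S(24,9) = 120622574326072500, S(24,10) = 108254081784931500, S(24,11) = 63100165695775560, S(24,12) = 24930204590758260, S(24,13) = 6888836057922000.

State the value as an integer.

r25: T_25,10=10×108254081784931500+120622574326072500=1203163392175387500; T_25,11=11×63100165695775560+108254081784931500=802355904438462660; T_25,12=12×24930204590758260+63100165695775560=362262620784874680; T_25,13=13×6888836057922000+24930204590758260=114485073343744260
r26: T_26,11=11×802355904438462660+1203163392175387500=10029078340998476760; T_26,12=12×362262620784874680+802355904438462660=5149507353856958820; T_26,13=13×114485073343744260+362262620784874680=1850568574253550060
r27: T_27,12=12×5149507353856958820+10029078340998476760=71823166587281982600; T_27,13=13×1850568574253550060+5149507353856958820=29206898819153109600
r28: T_28,13=13×29206898819153109600+71823166587281982600=451512851236272407400
Read S(28,13) = 451512851236272407400.

451512851236272407400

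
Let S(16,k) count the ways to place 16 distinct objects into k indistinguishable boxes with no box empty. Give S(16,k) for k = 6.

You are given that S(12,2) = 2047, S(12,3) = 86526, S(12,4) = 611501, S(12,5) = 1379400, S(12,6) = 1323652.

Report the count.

2734926558

row 13: T[13][3]=3·86526+2047=261625  T[13][4]=4·611501+86526=2532530  T[13][5]=5·1379400+611501=7508501  T[13][6]=6·1323652+1379400=9321312
row 14: T[14][4]=4·2532530+261625=10391745  T[14][5]=5·7508501+2532530=40075035  T[14][6]=6·9321312+7508501=63436373
row 15: T[15][5]=5·40075035+10391745=210766920  T[15][6]=6·63436373+40075035=420693273
row 16: T[16][6]=6·420693273+210766920=2734926558
Read S(16,6) = 2734926558.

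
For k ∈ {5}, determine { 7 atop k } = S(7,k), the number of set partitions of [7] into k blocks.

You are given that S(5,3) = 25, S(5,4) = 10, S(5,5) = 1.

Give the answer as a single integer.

i=6: T(6,4)=25+4·10=65 | T(6,5)=10+5·1=15
i=7: T(7,5)=65+5·15=140
Read S(7,5) = 140.

140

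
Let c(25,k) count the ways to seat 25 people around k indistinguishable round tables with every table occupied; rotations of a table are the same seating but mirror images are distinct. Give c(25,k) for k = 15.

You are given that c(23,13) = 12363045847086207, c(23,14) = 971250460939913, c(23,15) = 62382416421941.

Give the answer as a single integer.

row 24: T[24][14]=23·971250460939913+12363045847086207=34701806448704206  T[24][15]=23·62382416421941+971250460939913=2406046038644556
row 25: T[25][15]=24·2406046038644556+34701806448704206=92446911376173550
Read c(25,15) = 92446911376173550.

92446911376173550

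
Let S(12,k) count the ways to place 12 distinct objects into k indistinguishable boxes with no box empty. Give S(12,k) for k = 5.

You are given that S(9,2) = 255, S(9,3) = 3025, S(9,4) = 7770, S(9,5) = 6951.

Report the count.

i=10: T(10,3)=255+3·3025=9330 | T(10,4)=3025+4·7770=34105 | T(10,5)=7770+5·6951=42525
i=11: T(11,4)=9330+4·34105=145750 | T(11,5)=34105+5·42525=246730
i=12: T(12,5)=145750+5·246730=1379400
Read S(12,5) = 1379400.

1379400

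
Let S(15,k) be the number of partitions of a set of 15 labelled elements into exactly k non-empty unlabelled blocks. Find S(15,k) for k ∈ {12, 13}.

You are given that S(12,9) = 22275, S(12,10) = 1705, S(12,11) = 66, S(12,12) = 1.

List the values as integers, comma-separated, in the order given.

106470, 4550

row 13: T[13][10]=10·1705+22275=39325  T[13][11]=11·66+1705=2431  T[13][12]=12·1+66=78  T[13][13]=13·0+1=1
row 14: T[14][11]=11·2431+39325=66066  T[14][12]=12·78+2431=3367  T[14][13]=13·1+78=91
row 15: T[15][12]=12·3367+66066=106470  T[15][13]=13·91+3367=4550
Read S(15,12) = 106470, S(15,13) = 4550.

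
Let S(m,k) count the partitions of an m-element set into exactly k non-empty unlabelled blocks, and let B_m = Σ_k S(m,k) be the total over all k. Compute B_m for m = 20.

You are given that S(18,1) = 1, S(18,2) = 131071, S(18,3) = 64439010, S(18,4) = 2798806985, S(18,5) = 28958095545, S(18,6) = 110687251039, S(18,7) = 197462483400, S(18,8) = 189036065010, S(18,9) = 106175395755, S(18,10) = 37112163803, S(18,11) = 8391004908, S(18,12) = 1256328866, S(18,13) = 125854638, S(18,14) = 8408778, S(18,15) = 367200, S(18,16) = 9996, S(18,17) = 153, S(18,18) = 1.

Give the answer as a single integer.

[19] T[19,1]:1*1+0=1 · T[19,2]:2*131071+1=262143 · T[19,3]:3*64439010+131071=193448101 · T[19,4]:4*2798806985+64439010=11259666950 · T[19,5]:5*28958095545+2798806985=147589284710 · T[19,6]:6*110687251039+28958095545=693081601779 · T[19,7]:7*197462483400+110687251039=1492924634839 · T[19,8]:8*189036065010+197462483400=1709751003480 · T[19,9]:9*106175395755+189036065010=1144614626805 · T[19,10]:10*37112163803+106175395755=477297033785 · T[19,11]:11*8391004908+37112163803=129413217791 · T[19,12]:12*1256328866+8391004908=23466951300 · T[19,13]:13*125854638+1256328866=2892439160 · T[19,14]:14*8408778+125854638=243577530 · T[19,15]:15*367200+8408778=13916778 · T[19,16]:16*9996+367200=527136 · T[19,17]:17*153+9996=12597 · T[19,18]:18*1+153=171 · T[19,19]:19*0+1=1
[20] T[20,1]:1*1+0=1 · T[20,2]:2*262143+1=524287 · T[20,3]:3*193448101+262143=580606446 · T[20,4]:4*11259666950+193448101=45232115901 · T[20,5]:5*147589284710+11259666950=749206090500 · T[20,6]:6*693081601779+147589284710=4306078895384 · T[20,7]:7*1492924634839+693081601779=11143554045652 · T[20,8]:8*1709751003480+1492924634839=15170932662679 · T[20,9]:9*1144614626805+1709751003480=12011282644725 · T[20,10]:10*477297033785+1144614626805=5917584964655 · T[20,11]:11*129413217791+477297033785=1900842429486 · T[20,12]:12*23466951300+129413217791=411016633391 · T[20,13]:13*2892439160+23466951300=61068660380 · T[20,14]:14*243577530+2892439160=6302524580 · T[20,15]:15*13916778+243577530=452329200 · T[20,16]:16*527136+13916778=22350954 · T[20,17]:17*12597+527136=741285 · T[20,18]:18*171+12597=15675 · T[20,19]:19*1+171=190 · T[20,20]:20*0+1=1
B_20 = ΣS(20,k) = 1+524287+580606446+45232115901+749206090500+4306078895384+11143554045652+15170932662679+12011282644725+5917584964655+1900842429486+411016633391+61068660380+6302524580+452329200+22350954+741285+15675+190+1 = 51724158235372

51724158235372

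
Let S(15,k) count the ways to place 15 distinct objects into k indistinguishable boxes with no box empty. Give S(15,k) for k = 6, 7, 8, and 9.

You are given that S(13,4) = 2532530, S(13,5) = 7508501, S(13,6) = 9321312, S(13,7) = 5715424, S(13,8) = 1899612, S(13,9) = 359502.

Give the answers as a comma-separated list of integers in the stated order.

420693273, 408741333, 216627840, 67128490

row 14: T[14][5]=5·7508501+2532530=40075035  T[14][6]=6·9321312+7508501=63436373  T[14][7]=7·5715424+9321312=49329280  T[14][8]=8·1899612+5715424=20912320  T[14][9]=9·359502+1899612=5135130
row 15: T[15][6]=6·63436373+40075035=420693273  T[15][7]=7·49329280+63436373=408741333  T[15][8]=8·20912320+49329280=216627840  T[15][9]=9·5135130+20912320=67128490
Read S(15,6) = 420693273, S(15,7) = 408741333, S(15,8) = 216627840, S(15,9) = 67128490.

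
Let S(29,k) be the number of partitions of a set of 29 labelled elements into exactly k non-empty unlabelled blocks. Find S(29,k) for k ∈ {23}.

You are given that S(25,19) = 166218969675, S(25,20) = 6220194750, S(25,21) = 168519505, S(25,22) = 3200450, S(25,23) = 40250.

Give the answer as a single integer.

@26  (26,20):6220194750·20+166218969675→290622864675, (26,21):168519505·21+6220194750→9759104355, (26,22):3200450·22+168519505→238929405, (26,23):40250·23+3200450→4126200
@27  (27,21):9759104355·21+290622864675→495564056130, (27,22):238929405·22+9759104355→15015551265, (27,23):4126200·23+238929405→333832005
@28  (28,22):15015551265·22+495564056130→825906183960, (28,23):333832005·23+15015551265→22693687380
@29  (29,23):22693687380·23+825906183960→1347860993700
Read S(29,23) = 1347860993700.

1347860993700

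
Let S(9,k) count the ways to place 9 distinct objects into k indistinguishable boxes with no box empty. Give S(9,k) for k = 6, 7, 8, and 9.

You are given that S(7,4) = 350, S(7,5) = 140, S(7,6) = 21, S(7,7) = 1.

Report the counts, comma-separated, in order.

2646, 462, 36, 1

r8: T_8,5=5×140+350=1050; T_8,6=6×21+140=266; T_8,7=7×1+21=28; T_8,8=8×0+1=1
r9: T_9,6=6×266+1050=2646; T_9,7=7×28+266=462; T_9,8=8×1+28=36; T_9,9=9×0+1=1
Read S(9,6) = 2646, S(9,7) = 462, S(9,8) = 36, S(9,9) = 1.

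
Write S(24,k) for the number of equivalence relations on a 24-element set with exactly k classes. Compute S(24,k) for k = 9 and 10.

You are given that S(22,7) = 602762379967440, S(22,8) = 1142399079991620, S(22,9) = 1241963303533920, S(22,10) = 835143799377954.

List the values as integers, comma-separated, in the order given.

row 23: T[23][8]=8·1142399079991620+602762379967440=9741955019900400  T[23][9]=9·1241963303533920+1142399079991620=12320068811796900  T[23][10]=10·835143799377954+1241963303533920=9593401297313460
row 24: T[24][9]=9·12320068811796900+9741955019900400=120622574326072500  T[24][10]=10·9593401297313460+12320068811796900=108254081784931500
Read S(24,9) = 120622574326072500, S(24,10) = 108254081784931500.

120622574326072500, 108254081784931500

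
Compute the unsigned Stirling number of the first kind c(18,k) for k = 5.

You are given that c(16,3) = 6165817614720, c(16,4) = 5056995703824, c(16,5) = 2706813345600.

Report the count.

909299905844112

row 17: T[17][4]=16·5056995703824+6165817614720=87077748875904  T[17][5]=16·2706813345600+5056995703824=48366009233424
row 18: T[18][5]=17·48366009233424+87077748875904=909299905844112
Read c(18,5) = 909299905844112.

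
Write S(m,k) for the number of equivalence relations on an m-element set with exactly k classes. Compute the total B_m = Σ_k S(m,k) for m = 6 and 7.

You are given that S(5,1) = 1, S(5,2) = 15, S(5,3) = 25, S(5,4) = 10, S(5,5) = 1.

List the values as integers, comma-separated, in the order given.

203, 877

[6] T[6,1]:1*1+0=1 · T[6,2]:2*15+1=31 · T[6,3]:3*25+15=90 · T[6,4]:4*10+25=65 · T[6,5]:5*1+10=15 · T[6,6]:6*0+1=1
[7] T[7,1]:1*1+0=1 · T[7,2]:2*31+1=63 · T[7,3]:3*90+31=301 · T[7,4]:4*65+90=350 · T[7,5]:5*15+65=140 · T[7,6]:6*1+15=21 · T[7,7]:7*0+1=1
B_6 = ΣS(6,k) = 1+31+90+65+15+1 = 203
B_7 = ΣS(7,k) = 1+63+301+350+140+21+1 = 877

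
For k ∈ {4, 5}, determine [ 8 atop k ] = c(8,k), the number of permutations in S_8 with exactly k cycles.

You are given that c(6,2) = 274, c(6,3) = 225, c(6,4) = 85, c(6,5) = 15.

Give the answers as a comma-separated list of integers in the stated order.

6769, 1960

i=7: T(7,3)=274+6·225=1624 | T(7,4)=225+6·85=735 | T(7,5)=85+6·15=175
i=8: T(8,4)=1624+7·735=6769 | T(8,5)=735+7·175=1960
Read c(8,4) = 6769, c(8,5) = 1960.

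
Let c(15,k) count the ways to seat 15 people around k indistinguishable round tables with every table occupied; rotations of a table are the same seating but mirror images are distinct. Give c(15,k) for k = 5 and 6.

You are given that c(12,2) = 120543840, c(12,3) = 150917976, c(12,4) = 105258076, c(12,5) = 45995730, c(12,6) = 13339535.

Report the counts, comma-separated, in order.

r13: T_13,3=12×150917976+120543840=1931559552; T_13,4=12×105258076+150917976=1414014888; T_13,5=12×45995730+105258076=657206836; T_13,6=12×13339535+45995730=206070150
r14: T_14,4=13×1414014888+1931559552=20313753096; T_14,5=13×657206836+1414014888=9957703756; T_14,6=13×206070150+657206836=3336118786
r15: T_15,5=14×9957703756+20313753096=159721605680; T_15,6=14×3336118786+9957703756=56663366760
Read c(15,5) = 159721605680, c(15,6) = 56663366760.

159721605680, 56663366760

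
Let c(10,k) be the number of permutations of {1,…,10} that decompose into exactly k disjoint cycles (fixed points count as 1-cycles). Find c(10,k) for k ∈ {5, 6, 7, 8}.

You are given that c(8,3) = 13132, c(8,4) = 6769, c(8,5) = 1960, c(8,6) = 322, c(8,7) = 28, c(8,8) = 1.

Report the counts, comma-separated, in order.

269325, 63273, 9450, 870

[9] T[9,4]:8*6769+13132=67284 · T[9,5]:8*1960+6769=22449 · T[9,6]:8*322+1960=4536 · T[9,7]:8*28+322=546 · T[9,8]:8*1+28=36
[10] T[10,5]:9*22449+67284=269325 · T[10,6]:9*4536+22449=63273 · T[10,7]:9*546+4536=9450 · T[10,8]:9*36+546=870
Read c(10,5) = 269325, c(10,6) = 63273, c(10,7) = 9450, c(10,8) = 870.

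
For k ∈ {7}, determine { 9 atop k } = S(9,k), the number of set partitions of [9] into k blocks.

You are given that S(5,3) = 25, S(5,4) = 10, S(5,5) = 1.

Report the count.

462

i=6: T(6,4)=25+4·10=65 | T(6,5)=10+5·1=15 | T(6,6)=1+6·0=1
i=7: T(7,5)=65+5·15=140 | T(7,6)=15+6·1=21 | T(7,7)=1+7·0=1
i=8: T(8,6)=140+6·21=266 | T(8,7)=21+7·1=28
i=9: T(9,7)=266+7·28=462
Read S(9,7) = 462.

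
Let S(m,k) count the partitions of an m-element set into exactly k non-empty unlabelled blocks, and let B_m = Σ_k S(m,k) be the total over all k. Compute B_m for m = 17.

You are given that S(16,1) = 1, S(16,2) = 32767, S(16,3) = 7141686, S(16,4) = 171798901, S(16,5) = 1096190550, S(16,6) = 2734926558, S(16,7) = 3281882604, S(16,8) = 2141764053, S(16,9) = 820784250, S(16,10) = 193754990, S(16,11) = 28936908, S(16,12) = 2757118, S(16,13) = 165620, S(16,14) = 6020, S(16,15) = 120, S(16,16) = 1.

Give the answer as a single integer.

@17  (17,1):1·1+0→1, (17,2):32767·2+1→65535, (17,3):7141686·3+32767→21457825, (17,4):171798901·4+7141686→694337290, (17,5):1096190550·5+171798901→5652751651, (17,6):2734926558·6+1096190550→17505749898, (17,7):3281882604·7+2734926558→25708104786, (17,8):2141764053·8+3281882604→20415995028, (17,9):820784250·9+2141764053→9528822303, (17,10):193754990·10+820784250→2758334150, (17,11):28936908·11+193754990→512060978, (17,12):2757118·12+28936908→62022324, (17,13):165620·13+2757118→4910178, (17,14):6020·14+165620→249900, (17,15):120·15+6020→7820, (17,16):1·16+120→136, (17,17):0·17+1→1
B_17 = ΣS(17,k) = 1+65535+21457825+694337290+5652751651+17505749898+25708104786+20415995028+9528822303+2758334150+512060978+62022324+4910178+249900+7820+136+1 = 82864869804

82864869804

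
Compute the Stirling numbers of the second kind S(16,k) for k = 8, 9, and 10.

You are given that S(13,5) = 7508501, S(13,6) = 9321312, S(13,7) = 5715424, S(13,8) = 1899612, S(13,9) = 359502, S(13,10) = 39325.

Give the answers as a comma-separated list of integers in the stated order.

i=14: T(14,6)=7508501+6·9321312=63436373 | T(14,7)=9321312+7·5715424=49329280 | T(14,8)=5715424+8·1899612=20912320 | T(14,9)=1899612+9·359502=5135130 | T(14,10)=359502+10·39325=752752
i=15: T(15,7)=63436373+7·49329280=408741333 | T(15,8)=49329280+8·20912320=216627840 | T(15,9)=20912320+9·5135130=67128490 | T(15,10)=5135130+10·752752=12662650
i=16: T(16,8)=408741333+8·216627840=2141764053 | T(16,9)=216627840+9·67128490=820784250 | T(16,10)=67128490+10·12662650=193754990
Read S(16,8) = 2141764053, S(16,9) = 820784250, S(16,10) = 193754990.

2141764053, 820784250, 193754990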